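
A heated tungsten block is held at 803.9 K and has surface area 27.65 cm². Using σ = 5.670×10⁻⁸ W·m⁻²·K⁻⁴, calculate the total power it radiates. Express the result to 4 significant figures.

Area A = 27.65 cm² = 2.765×10⁻³ m².
P = σAT⁴ = 5.670×10⁻⁸ × 2.765×10⁻³ × (803.9)⁴ = 65.48 W.

P ≈ 65.48 W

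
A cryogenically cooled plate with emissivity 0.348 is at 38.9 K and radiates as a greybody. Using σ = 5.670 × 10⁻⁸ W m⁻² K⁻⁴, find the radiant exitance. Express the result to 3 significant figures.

I ≈ 0.0452 W/m²

Stefan–Boltzmann: I = εσT⁴ = 0.348 × 5.670×10⁻⁸ × (38.9)⁴ = 0.0452 W/m².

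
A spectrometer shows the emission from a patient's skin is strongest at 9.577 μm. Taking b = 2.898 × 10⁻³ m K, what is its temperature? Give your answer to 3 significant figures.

T ≈ 303 K

Wien's law gives T = b/λ_max = (2.898×10⁻³ m·K)/(9.577×10⁻⁶ m) = 303 K.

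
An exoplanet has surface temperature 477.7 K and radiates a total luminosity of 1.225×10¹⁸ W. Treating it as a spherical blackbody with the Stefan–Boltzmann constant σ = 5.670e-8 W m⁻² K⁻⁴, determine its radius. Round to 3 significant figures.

L = 4πR²σT⁴ ⇒ R = √(L/(4πσT⁴)).
σT⁴ = 2952.60 W/m², so R = √(1.225×10¹⁸/(4π×2952.60)) = 5.75×10⁶ m.

R ≈ 5.75×10⁶ m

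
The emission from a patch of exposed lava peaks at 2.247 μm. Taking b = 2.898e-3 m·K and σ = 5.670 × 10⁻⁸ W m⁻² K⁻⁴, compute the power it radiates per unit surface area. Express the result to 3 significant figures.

Wien's law: T = b/λ_max = 2.898×10⁻³/2.247×10⁻⁶ = 1289.72 K.
Then I = σT⁴ = 5.670×10⁻⁸×(1289.72)⁴ = 1.57×10⁵ W/m².

I ≈ 1.57×10⁵ W/m²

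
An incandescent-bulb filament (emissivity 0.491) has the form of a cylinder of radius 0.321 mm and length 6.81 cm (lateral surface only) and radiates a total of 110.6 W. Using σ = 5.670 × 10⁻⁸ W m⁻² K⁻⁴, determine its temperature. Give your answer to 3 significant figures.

T ≈ 2.32×10³ K

Lateral area A = 2πrL = 2π×3.21×10⁻⁴×0.0681 = 1.37351×10⁻⁴ m².
P = εσAT⁴ ⇒ T = (P/(εσA))^(1/4) = (110.6/(0.491×5.670×10⁻⁸×1.37351×10⁻⁴))^(1/4) = 2.32×10³ K.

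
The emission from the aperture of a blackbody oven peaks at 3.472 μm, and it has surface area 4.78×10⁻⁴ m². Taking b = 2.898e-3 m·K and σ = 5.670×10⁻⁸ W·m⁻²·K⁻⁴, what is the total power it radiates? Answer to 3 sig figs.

Wien's law: T = b/λ_max = 2.898×10⁻³/3.472×10⁻⁶ = 834.677 K.
Area A = 4.78×10⁻⁴ m².
Then P = σAT⁴ = 5.670×10⁻⁸×4.78×10⁻⁴×(834.677)⁴ = 13.2 W.

P ≈ 13.2 W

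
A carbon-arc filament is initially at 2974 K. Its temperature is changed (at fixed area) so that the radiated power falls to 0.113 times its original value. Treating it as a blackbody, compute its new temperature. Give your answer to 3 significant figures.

P ∝ T⁴, so T₂/T₁ = (P₂/P₁)^(1/4) = (0.113)^(1/4) = 0.579789.
T₂ = 2974 × 0.579789 = 1.72×10³ K.

T₂ ≈ 1.72×10³ K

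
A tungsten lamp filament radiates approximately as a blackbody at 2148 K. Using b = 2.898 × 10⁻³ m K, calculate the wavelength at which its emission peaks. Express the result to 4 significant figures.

λ_max ≈ 1.349 μm

Wien's displacement law: λ_max = b/T = (2.898×10⁻³ m·K)/(2148 K) = 1.3492×10⁻⁶ m.
That is 1.349 μm, in the infrared range.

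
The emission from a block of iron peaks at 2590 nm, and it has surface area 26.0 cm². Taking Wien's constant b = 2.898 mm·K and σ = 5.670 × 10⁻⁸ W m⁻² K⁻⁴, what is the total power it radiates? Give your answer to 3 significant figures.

Wien's law: T = b/λ_max = 2.898×10⁻³/2.590×10⁻⁶ = 1118.92 K.
Area A = 26.0 cm² = 2.60×10⁻³ m².
Then P = σAT⁴ = 5.670×10⁻⁸×2.60×10⁻³×(1118.92)⁴ = 231 W.

P ≈ 231 W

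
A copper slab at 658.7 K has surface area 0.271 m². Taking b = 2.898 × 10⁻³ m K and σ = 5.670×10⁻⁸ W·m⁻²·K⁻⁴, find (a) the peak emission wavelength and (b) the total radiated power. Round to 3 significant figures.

λ_max ≈ 4.40 μm; P ≈ 2.89×10³ W

(a) λ_max = b/T = 2.898×10⁻³/658.7 = 4.400×10⁻⁶ m = 4.40 μm.
Area A = 0.271 m².
(b) P = σAT⁴ = 5.670×10⁻⁸×0.271×(658.7)⁴ = 2.89×10³ W.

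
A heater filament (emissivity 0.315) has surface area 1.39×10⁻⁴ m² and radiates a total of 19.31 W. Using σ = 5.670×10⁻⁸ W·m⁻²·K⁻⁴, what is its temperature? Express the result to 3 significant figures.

Area A = 1.39×10⁻⁴ m².
P = εσAT⁴ ⇒ T = (P/(εσA))^(1/4) = (19.31/(0.315×5.670×10⁻⁸×1.39×10⁻⁴))^(1/4) = 1.67×10³ K.

T ≈ 1.67×10³ K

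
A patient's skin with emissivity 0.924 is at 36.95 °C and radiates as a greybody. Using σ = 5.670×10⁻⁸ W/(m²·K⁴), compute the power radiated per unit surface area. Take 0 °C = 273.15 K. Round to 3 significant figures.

T = 36.95 °C + 273.15 = 310.10 K.
Stefan–Boltzmann: I = εσT⁴ = 0.924 × 5.670×10⁻⁸ × (310.10)⁴ = 484 W/m².

I ≈ 484 W/m²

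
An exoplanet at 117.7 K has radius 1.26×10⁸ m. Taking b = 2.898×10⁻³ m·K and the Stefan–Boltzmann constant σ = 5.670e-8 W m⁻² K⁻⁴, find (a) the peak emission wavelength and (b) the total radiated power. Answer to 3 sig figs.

(a) λ_max = b/T = 2.898×10⁻³/117.7 = 2.462×10⁻⁵ m = 24.6 μm.
Surface area A = 4πR² = 4π(1.26×10⁸ m)² = 1.99504×10¹⁷ m².
(b) P = σAT⁴ = 5.670×10⁻⁸×1.99504×10¹⁷×(117.7)⁴ = 2.17×10¹⁸ W.

λ_max ≈ 24.6 μm; P ≈ 2.17×10¹⁸ W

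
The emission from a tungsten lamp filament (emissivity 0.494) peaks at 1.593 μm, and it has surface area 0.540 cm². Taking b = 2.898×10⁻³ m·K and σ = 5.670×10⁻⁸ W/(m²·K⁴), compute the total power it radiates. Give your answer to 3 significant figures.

P ≈ 16.6 W

Wien's law: T = b/λ_max = 2.898×10⁻³/1.593×10⁻⁶ = 1819.21 K.
Area A = 0.540 cm² = 5.40×10⁻⁵ m².
Then P = εσAT⁴ = 0.494×5.670×10⁻⁸×5.40×10⁻⁵×(1819.21)⁴ = 16.6 W.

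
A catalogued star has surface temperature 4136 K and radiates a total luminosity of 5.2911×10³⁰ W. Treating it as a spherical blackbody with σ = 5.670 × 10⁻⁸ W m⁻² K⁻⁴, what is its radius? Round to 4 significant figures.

R ≈ 1.593×10¹¹ m

L = 4πR²σT⁴ ⇒ R = √(L/(4πσT⁴)).
σT⁴ = 1.65922×10⁷ W/m², so R = √(5.2911×10³⁰/(4π×1.65922×10⁷)) = 1.593×10¹¹ m.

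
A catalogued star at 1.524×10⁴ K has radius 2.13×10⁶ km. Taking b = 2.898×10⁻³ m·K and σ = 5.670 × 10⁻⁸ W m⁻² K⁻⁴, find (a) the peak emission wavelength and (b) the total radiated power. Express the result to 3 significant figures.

(a) λ_max = b/T = 2.898×10⁻³/1.524×10⁴ = 1.902×10⁻⁷ m = 190 nm.
Surface area A = 4πR² = 4π(2.13×10⁹ m)² = 5.70124×10¹⁹ m².
(b) P = σAT⁴ = 5.670×10⁻⁸×5.70124×10¹⁹×(1.524×10⁴)⁴ = 1.74×10²⁹ W.

λ_max ≈ 190 nm; P ≈ 1.74×10²⁹ W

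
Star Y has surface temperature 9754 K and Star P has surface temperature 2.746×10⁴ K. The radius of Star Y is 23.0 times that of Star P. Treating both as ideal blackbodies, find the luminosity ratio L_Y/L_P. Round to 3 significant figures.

L_Y/L_P ≈ 8.42

L ∝ R²T⁴, so L_Y/L_P = (R_Y/R_P)²(T_Y/T_P)⁴ = (23.0)² × (9754/2.746×10⁴)⁴ = 529 × 0.0159195 = 8.42.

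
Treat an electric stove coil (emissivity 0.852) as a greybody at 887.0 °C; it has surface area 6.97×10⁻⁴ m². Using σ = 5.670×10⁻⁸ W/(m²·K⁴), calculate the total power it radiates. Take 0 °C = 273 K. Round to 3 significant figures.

T = 887.0 °C + 273 = 1160.0 K.
Area A = 6.97×10⁻⁴ m².
P = εσAT⁴ = 0.852 × 5.670×10⁻⁸ × 6.97×10⁻⁴ × (1160.0)⁴ = 61.0 W.

P ≈ 61.0 W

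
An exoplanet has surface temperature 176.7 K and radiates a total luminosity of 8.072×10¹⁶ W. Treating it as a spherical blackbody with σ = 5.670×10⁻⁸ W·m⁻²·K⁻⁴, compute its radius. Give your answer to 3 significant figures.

R ≈ 1.08×10⁷ m

L = 4πR²σT⁴ ⇒ R = √(L/(4πσT⁴)).
σT⁴ = 55.2751 W/m², so R = √(8.072×10¹⁶/(4π×55.2751)) = 1.08×10⁷ m.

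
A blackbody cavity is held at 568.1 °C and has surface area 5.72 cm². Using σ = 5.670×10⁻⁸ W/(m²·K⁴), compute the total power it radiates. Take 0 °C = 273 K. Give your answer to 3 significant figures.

P ≈ 16.2 W

T = 568.1 °C + 273 = 841.1 K.
Area A = 5.72 cm² = 5.72×10⁻⁴ m².
P = σAT⁴ = 5.670×10⁻⁸ × 5.72×10⁻⁴ × (841.1)⁴ = 16.2 W.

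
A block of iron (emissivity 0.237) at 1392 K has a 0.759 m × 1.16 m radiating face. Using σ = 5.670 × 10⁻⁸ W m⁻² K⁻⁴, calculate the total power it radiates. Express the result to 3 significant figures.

Area A = 0.759 × 1.16 = 0.88044 m².
P = εσAT⁴ = 0.237 × 5.670×10⁻⁸ × 0.88044 × (1392)⁴ = 4.44×10⁴ W.

P ≈ 4.44×10⁴ W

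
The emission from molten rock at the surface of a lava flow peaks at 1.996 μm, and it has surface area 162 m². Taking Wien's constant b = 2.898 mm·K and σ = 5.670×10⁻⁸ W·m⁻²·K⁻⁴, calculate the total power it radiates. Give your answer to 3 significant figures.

P ≈ 4.08×10⁷ W

Wien's law: T = b/λ_max = 2.898×10⁻³/1.996×10⁻⁶ = 1451.90 K.
Area A = 162 m².
Then P = σAT⁴ = 5.670×10⁻⁸×162×(1451.90)⁴ = 4.08×10⁷ W.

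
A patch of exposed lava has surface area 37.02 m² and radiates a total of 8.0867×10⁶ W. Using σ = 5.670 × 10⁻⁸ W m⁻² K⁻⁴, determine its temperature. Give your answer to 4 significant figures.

Area A = 37.02 m².
P = σAT⁴ ⇒ T = (P/(σA))^(1/4) = (8.0867×10⁶/(5.670×10⁻⁸×37.02))^(1/4) = 1401 K.

T ≈ 1401 K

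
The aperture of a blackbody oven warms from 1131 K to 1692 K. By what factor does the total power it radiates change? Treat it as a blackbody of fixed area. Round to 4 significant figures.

P₂/P₁ ≈ 5.009

P ∝ T⁴, so P₂/P₁ = (T₂/T₁)⁴ = (1692/1131)⁴ = (1.49602)⁴ = 5.009.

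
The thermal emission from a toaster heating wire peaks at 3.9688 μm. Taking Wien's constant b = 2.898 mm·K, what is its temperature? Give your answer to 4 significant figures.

T ≈ 730.2 K

Wien's law gives T = b/λ_max = (2.898×10⁻³ m·K)/(3.9688×10⁻⁶ m) = 730.2 K.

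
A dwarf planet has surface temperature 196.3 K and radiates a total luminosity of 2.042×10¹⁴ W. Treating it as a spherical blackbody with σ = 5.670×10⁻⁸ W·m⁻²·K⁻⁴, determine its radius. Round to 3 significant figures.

R ≈ 4.39×10⁵ m

L = 4πR²σT⁴ ⇒ R = √(L/(4πσT⁴)).
σT⁴ = 84.1907 W/m², so R = √(2.042×10¹⁴/(4π×84.1907)) = 4.39×10⁵ m.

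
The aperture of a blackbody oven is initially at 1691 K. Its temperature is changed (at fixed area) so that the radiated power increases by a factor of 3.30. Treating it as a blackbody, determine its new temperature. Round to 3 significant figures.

P ∝ T⁴, so T₂/T₁ = (P₂/P₁)^(1/4) = (3.30)^(1/4) = 1.34781.
T₂ = 1691 × 1.34781 = 2.28×10³ K.

T₂ ≈ 2.28×10³ K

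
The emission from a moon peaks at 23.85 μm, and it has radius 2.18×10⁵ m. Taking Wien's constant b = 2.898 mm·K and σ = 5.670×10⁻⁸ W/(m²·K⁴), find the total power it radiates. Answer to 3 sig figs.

Wien's law: T = b/λ_max = 2.898×10⁻³/2.385×10⁻⁵ = 121.509 K.
Surface area A = 4πR² = 4π(2.18×10⁵ m)² = 5.97204×10¹¹ m².
Then P = σAT⁴ = 5.670×10⁻⁸×5.97204×10¹¹×(121.509)⁴ = 7.38×10¹² W.

P ≈ 7.38×10¹² W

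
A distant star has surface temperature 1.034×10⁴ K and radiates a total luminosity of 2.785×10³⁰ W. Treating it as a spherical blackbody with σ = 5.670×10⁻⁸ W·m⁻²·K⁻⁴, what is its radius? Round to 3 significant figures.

L = 4πR²σT⁴ ⇒ R = √(L/(4πσT⁴)).
σT⁴ = 6.48135×10⁸ W/m², so R = √(2.785×10³⁰/(4π×6.48135×10⁸)) = 1.85×10¹⁰ m.

R ≈ 1.85×10¹⁰ m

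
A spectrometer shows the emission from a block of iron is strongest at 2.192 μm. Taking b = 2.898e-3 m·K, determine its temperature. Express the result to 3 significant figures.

Wien's law gives T = b/λ_max = (2.898×10⁻³ m·K)/(2.192×10⁻⁶ m) = 1.32×10³ K.

T ≈ 1.32×10³ K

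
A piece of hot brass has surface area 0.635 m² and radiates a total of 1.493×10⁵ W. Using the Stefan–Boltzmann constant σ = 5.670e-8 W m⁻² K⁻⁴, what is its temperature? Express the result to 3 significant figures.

T ≈ 1.43×10³ K

Area A = 0.635 m².
P = σAT⁴ ⇒ T = (P/(σA))^(1/4) = (1.493×10⁵/(5.670×10⁻⁸×0.635))^(1/4) = 1.43×10³ K.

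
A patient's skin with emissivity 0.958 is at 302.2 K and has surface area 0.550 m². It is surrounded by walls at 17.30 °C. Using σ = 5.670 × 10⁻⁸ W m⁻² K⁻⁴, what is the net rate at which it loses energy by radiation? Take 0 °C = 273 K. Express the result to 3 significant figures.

Surroundings: T = 17.30 °C + 273 = 290.30 K.
Area A = 0.550 m².
Net radiated power P_net = εσA(T⁴ − T₀⁴) = 0.958×5.670×10⁻⁸×0.550×(302.2⁴ − 290.30⁴).
T⁴ − T₀⁴ = 8.34023×10⁹ − 7.10212×10⁹ = 1.23811×10⁹ K⁴, so P_net = 37.0 W.

Net loss ≈ 37.0 W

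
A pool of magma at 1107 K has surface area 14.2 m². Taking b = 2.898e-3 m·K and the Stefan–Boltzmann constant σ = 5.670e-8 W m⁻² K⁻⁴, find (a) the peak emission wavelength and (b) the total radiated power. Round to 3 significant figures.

λ_max ≈ 2.62 μm; P ≈ 1.21×10⁶ W

(a) λ_max = b/T = 2.898×10⁻³/1107 = 2.618×10⁻⁶ m = 2.62 μm.
Area A = 14.2 m².
(b) P = σAT⁴ = 5.670×10⁻⁸×14.2×(1107)⁴ = 1.21×10⁶ W.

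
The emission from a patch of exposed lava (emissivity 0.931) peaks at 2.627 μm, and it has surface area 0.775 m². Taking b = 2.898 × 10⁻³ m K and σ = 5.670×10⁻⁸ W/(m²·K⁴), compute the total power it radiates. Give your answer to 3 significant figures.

Wien's law: T = b/λ_max = 2.898×10⁻³/2.627×10⁻⁶ = 1103.16 K.
Area A = 0.775 m².
Then P = εσAT⁴ = 0.931×5.670×10⁻⁸×0.775×(1103.16)⁴ = 6.06×10⁴ W.

P ≈ 6.06×10⁴ W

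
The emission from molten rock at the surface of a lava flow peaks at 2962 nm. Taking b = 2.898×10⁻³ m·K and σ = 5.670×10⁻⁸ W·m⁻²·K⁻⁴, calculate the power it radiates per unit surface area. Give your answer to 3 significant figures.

I ≈ 5.20×10⁴ W/m²

Wien's law: T = b/λ_max = 2.898×10⁻³/2.962×10⁻⁶ = 978.393 K.
Then I = σT⁴ = 5.670×10⁻⁸×(978.393)⁴ = 5.20×10⁴ W/m².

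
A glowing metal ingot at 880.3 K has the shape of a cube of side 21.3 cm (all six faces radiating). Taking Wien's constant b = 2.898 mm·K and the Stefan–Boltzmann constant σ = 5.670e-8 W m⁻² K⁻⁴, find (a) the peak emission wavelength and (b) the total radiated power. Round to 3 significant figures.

λ_max ≈ 3.29 μm; P ≈ 9.27×10³ W

(a) λ_max = b/T = 2.898×10⁻³/880.3 = 3.292×10⁻⁶ m = 3.29 μm.
Area A = 6s² = 6×(0.213 m)² = 0.272214 m².
(b) P = σAT⁴ = 5.670×10⁻⁸×0.272214×(880.3)⁴ = 9.27×10³ W.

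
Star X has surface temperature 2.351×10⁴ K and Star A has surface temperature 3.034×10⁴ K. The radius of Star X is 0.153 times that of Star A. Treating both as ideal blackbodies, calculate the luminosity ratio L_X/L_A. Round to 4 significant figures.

L ∝ R²T⁴, so L_X/L_A = (R_X/R_A)²(T_X/T_A)⁴ = (0.153)² × (2.351×10⁴/3.034×10⁴)⁴ = 0.023409 × 0.360536 = 8.440×10⁻³.

L_X/L_A ≈ 8.440×10⁻³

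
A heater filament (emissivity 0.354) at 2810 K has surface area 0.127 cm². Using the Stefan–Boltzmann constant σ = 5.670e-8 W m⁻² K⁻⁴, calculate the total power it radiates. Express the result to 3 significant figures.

P ≈ 15.9 W

Area A = 0.127 cm² = 1.27×10⁻⁵ m².
P = εσAT⁴ = 0.354 × 5.670×10⁻⁸ × 1.27×10⁻⁵ × (2810)⁴ = 15.9 W.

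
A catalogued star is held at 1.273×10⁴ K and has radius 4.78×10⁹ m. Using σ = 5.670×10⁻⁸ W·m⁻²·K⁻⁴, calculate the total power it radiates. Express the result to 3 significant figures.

Surface area A = 4πR² = 4π(4.78×10⁹ m)² = 2.87121×10²⁰ m².
P = σAT⁴ = 5.670×10⁻⁸ × 2.87121×10²⁰ × (1.273×10⁴)⁴ = 4.28×10²⁹ W.

P ≈ 4.28×10²⁹ W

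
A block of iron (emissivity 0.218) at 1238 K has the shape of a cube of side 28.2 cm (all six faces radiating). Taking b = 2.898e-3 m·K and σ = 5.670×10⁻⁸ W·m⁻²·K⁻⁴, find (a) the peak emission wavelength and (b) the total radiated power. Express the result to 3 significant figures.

(a) λ_max = b/T = 2.898×10⁻³/1238 = 2.341×10⁻⁶ m = 2.34×10³ nm.
Area A = 6s² = 6×(0.282 m)² = 0.477144 m².
(b) P = εσAT⁴ = 0.218×5.670×10⁻⁸×0.477144×(1238)⁴ = 1.39×10⁴ W.

λ_max ≈ 2.34×10³ nm; P ≈ 1.39×10⁴ W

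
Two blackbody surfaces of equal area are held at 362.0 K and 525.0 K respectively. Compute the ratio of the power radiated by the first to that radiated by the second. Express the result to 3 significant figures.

With equal areas, P₁/P₂ = (T₁/T₂)⁴ = (362.0/525.0)⁴ = 0.226.

P₁/P₂ ≈ 0.226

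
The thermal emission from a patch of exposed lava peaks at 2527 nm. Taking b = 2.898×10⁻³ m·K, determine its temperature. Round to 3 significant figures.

T ≈ 1.15×10³ K

Wien's law gives T = b/λ_max = (2.898×10⁻³ m·K)/(2.527×10⁻⁶ m) = 1.15×10³ K.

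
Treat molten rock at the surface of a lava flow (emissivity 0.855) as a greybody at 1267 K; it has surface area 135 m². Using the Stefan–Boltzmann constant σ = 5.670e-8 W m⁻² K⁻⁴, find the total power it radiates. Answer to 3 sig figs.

P ≈ 1.69×10⁷ W

Area A = 135 m².
P = εσAT⁴ = 0.855 × 5.670×10⁻⁸ × 135 × (1267)⁴ = 1.69×10⁷ W.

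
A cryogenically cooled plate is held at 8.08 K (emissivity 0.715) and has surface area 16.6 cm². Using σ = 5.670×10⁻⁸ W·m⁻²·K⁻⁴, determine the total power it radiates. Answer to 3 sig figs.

Area A = 16.6 cm² = 1.66×10⁻³ m².
P = εσAT⁴ = 0.715 × 5.670×10⁻⁸ × 1.66×10⁻³ × (8.08)⁴ = 2.87×10⁻⁷ W.

P ≈ 2.87×10⁻⁷ W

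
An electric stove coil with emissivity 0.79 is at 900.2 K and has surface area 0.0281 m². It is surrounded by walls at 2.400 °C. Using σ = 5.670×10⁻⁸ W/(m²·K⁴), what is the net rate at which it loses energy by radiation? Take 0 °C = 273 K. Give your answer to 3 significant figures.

Surroundings: T = 2.400 °C + 273 = 275.400 K.
Area A = 0.0281 m².
Net radiated power P_net = εσA(T⁴ − T₀⁴) = 0.79×5.670×10⁻⁸×0.0281×(900.2⁴ − 275.400⁴).
T⁴ − T₀⁴ = 6.56683×10¹¹ − 5.75249×10⁹ = 6.50931×10¹¹ K⁴, so P_net = 819 W.

Net loss ≈ 819 W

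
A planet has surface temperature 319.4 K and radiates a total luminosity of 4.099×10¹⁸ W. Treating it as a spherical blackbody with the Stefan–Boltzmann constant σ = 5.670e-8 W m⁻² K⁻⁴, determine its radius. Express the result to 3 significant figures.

L = 4πR²σT⁴ ⇒ R = √(L/(4πσT⁴)).
σT⁴ = 590.096 W/m², so R = √(4.099×10¹⁸/(4π×590.096)) = 2.35×10⁷ m.

R ≈ 2.35×10⁷ m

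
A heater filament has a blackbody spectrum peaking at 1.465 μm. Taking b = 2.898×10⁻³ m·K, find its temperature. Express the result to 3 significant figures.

T ≈ 1.98×10³ K

Wien's law gives T = b/λ_max = (2.898×10⁻³ m·K)/(1.465×10⁻⁶ m) = 1.98×10³ K.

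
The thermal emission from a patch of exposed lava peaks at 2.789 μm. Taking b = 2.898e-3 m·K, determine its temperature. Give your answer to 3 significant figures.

T ≈ 1.04×10³ K

Wien's law gives T = b/λ_max = (2.898×10⁻³ m·K)/(2.789×10⁻⁶ m) = 1.04×10³ K.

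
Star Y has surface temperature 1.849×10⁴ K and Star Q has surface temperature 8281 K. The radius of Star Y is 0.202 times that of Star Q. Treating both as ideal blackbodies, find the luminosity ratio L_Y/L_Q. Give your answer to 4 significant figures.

L ∝ R²T⁴, so L_Y/L_Q = (R_Y/R_Q)²(T_Y/T_Q)⁴ = (0.202)² × (1.849×10⁴/8281)⁴ = 0.040804 × 24.8552 = 1.014.

L_Y/L_Q ≈ 1.014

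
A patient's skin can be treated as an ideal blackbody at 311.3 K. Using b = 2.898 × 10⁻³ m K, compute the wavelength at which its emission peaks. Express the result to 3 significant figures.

λ_max ≈ 9.31 μm

Wien's displacement law: λ_max = b/T = (2.898×10⁻³ m·K)/(311.3 K) = 9.309×10⁻⁶ m.
That is 9.31 μm, in the infrared range.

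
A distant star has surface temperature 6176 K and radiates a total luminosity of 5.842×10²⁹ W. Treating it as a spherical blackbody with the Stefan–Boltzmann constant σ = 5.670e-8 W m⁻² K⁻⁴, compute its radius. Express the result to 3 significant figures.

L = 4πR²σT⁴ ⇒ R = √(L/(4πσT⁴)).
σT⁴ = 8.24921×10⁷ W/m², so R = √(5.842×10²⁹/(4π×8.24921×10⁷)) = 2.37×10¹⁰ m.

R ≈ 2.37×10¹⁰ m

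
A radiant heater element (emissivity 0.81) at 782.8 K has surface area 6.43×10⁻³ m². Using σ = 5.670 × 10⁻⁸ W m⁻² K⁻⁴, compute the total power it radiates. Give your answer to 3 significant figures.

Area A = 6.43×10⁻³ m².
P = εσAT⁴ = 0.81 × 5.670×10⁻⁸ × 6.43×10⁻³ × (782.8)⁴ = 111 W.

P ≈ 111 W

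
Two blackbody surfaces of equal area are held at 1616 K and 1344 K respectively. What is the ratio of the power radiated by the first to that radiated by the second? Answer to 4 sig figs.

P₁/P₂ ≈ 2.090

With equal areas, P₁/P₂ = (T₁/T₂)⁴ = (1616/1344)⁴ = 2.090.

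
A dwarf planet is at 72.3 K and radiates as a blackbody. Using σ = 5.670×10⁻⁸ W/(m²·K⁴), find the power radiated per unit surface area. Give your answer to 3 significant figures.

I ≈ 1.55 W/m²

Stefan–Boltzmann: I = σT⁴ = 5.670×10⁻⁸ × (72.3)⁴ = 1.55 W/m².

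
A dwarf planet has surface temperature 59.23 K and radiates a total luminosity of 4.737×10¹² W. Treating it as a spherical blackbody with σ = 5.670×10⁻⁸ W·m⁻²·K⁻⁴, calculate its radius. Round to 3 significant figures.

L = 4πR²σT⁴ ⇒ R = √(L/(4πσT⁴)).
σT⁴ = 0.697831 W/m², so R = √(4.737×10¹²/(4π×0.697831)) = 7.35×10⁵ m.

R ≈ 7.35×10⁵ m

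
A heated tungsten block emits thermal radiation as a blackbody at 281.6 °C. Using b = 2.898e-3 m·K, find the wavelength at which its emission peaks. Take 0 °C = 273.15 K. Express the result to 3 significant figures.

T = 281.6 °C + 273.15 = 554.75 K.
Wien's displacement law: λ_max = b/T = (2.898×10⁻³ m·K)/(554.75 K) = 5.224×10⁻⁶ m.
That is 5.22 μm, in the infrared range.

λ_max ≈ 5.22 μm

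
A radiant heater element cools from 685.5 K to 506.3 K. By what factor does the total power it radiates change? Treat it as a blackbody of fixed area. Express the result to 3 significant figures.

P₂/P₁ ≈ 0.298

P ∝ T⁴, so P₂/P₁ = (T₂/T₁)⁴ = (506.3/685.5)⁴ = (0.738585)⁴ = 0.298.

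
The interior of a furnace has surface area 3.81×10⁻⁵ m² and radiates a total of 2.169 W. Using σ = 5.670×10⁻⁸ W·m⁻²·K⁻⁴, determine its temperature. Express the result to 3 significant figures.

Area A = 3.81×10⁻⁵ m².
P = σAT⁴ ⇒ T = (P/(σA))^(1/4) = (2.169/(5.670×10⁻⁸×3.81×10⁻⁵))^(1/4) = 1.00×10³ K.

T ≈ 1.00×10³ K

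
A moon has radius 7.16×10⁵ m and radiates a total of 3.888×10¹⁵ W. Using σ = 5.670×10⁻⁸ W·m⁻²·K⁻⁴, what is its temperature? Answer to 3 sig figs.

T ≈ 321 K

Surface area A = 4πR² = 4π(7.16×10⁵ m)² = 6.44223×10¹² m².
P = σAT⁴ ⇒ T = (P/(σA))^(1/4) = (3.888×10¹⁵/(5.670×10⁻⁸×6.44223×10¹²))^(1/4) = 321 K.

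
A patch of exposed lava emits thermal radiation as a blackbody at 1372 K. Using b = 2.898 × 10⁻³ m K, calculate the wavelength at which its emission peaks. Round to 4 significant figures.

λ_max ≈ 2112 nm

Wien's displacement law: λ_max = b/T = (2.898×10⁻³ m·K)/(1372 K) = 2.1122×10⁻⁶ m.
That is 2112 nm, in the infrared range.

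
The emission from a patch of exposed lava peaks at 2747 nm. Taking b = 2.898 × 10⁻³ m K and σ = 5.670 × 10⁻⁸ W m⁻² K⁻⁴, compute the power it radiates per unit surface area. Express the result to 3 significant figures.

I ≈ 7.02×10⁴ W/m²

Wien's law: T = b/λ_max = 2.898×10⁻³/2.747×10⁻⁶ = 1054.97 K.
Then I = σT⁴ = 5.670×10⁻⁸×(1054.97)⁴ = 7.02×10⁴ W/m².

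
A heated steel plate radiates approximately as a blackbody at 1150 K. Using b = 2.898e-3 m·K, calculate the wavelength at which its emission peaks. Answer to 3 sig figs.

Wien's displacement law: λ_max = b/T = (2.898×10⁻³ m·K)/(1150 K) = 2.520×10⁻⁶ m.
That is 2.52×10³ nm, in the infrared range.

λ_max ≈ 2.52×10³ nm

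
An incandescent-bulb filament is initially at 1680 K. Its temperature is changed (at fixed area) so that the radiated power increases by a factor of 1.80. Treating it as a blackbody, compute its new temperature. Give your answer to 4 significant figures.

P ∝ T⁴, so T₂/T₁ = (P₂/P₁)^(1/4) = (1.80)^(1/4) = 1.15829.
T₂ = 1680 × 1.15829 = 1946 K.

T₂ ≈ 1946 K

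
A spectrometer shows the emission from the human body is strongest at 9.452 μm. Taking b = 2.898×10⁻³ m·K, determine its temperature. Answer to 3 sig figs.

T ≈ 307 K

Wien's law gives T = b/λ_max = (2.898×10⁻³ m·K)/(9.452×10⁻⁶ m) = 307 K.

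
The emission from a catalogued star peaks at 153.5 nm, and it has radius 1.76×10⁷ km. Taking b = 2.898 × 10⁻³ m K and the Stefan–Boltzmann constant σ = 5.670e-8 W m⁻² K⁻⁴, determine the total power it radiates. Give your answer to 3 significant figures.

P ≈ 2.80×10³¹ W

Wien's law: T = b/λ_max = 2.898×10⁻³/1.535×10⁻⁷ = 18879.5 K.
Surface area A = 4πR² = 4π(1.76×10¹⁰ m)² = 3.89256×10²¹ m².
Then P = σAT⁴ = 5.670×10⁻⁸×3.89256×10²¹×(18879.5)⁴ = 2.80×10³¹ W.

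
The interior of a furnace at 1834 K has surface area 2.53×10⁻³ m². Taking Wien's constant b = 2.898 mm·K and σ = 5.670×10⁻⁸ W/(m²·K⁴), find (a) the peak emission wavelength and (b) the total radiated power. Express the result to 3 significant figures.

(a) λ_max = b/T = 2.898×10⁻³/1834 = 1.580×10⁻⁶ m = 1.58×10³ nm.
Area A = 2.53×10⁻³ m².
(b) P = σAT⁴ = 5.670×10⁻⁸×2.53×10⁻³×(1834)⁴ = 1.62×10³ W.

λ_max ≈ 1.58×10³ nm; P ≈ 1.62×10³ W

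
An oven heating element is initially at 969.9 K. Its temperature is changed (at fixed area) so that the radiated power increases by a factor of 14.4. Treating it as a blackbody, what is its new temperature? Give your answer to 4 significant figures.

T₂ ≈ 1889 K

P ∝ T⁴, so T₂/T₁ = (P₂/P₁)^(1/4) = (14.4)^(1/4) = 1.94801.
T₂ = 969.9 × 1.94801 = 1889 K.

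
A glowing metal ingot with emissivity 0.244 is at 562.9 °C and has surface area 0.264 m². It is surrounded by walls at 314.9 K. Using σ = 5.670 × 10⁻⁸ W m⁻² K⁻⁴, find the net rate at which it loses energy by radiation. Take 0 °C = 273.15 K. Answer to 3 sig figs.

T = 562.9 °C + 273.15 = 836.05 K.
Area A = 0.264 m².
Net radiated power P_net = εσA(T⁴ − T₀⁴) = 0.244×5.670×10⁻⁸×0.264×(836.05⁴ − 314.9⁴).
T⁴ − T₀⁴ = 4.88572×10¹¹ − 9.83310×10⁹ = 4.78739×10¹¹ K⁴, so P_net = 1.75×10³ W.

Net loss ≈ 1.75×10³ W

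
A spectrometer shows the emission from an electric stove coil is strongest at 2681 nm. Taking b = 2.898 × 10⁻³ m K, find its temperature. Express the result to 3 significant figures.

Wien's law gives T = b/λ_max = (2.898×10⁻³ m·K)/(2.681×10⁻⁶ m) = 1.08×10³ K.

T ≈ 1.08×10³ K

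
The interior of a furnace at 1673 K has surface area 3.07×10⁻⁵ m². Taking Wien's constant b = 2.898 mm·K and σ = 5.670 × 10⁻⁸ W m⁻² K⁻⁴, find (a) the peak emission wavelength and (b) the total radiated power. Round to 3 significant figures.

λ_max ≈ 1.73 μm; P ≈ 13.6 W

(a) λ_max = b/T = 2.898×10⁻³/1673 = 1.732×10⁻⁶ m = 1.73 μm.
Area A = 3.07×10⁻⁵ m².
(b) P = σAT⁴ = 5.670×10⁻⁸×3.07×10⁻⁵×(1673)⁴ = 13.6 W.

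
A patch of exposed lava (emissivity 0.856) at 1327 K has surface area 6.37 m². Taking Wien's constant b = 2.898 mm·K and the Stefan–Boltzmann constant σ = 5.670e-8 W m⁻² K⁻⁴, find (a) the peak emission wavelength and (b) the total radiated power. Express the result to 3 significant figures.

(a) λ_max = b/T = 2.898×10⁻³/1327 = 2.184×10⁻⁶ m = 2.18 μm.
Area A = 6.37 m².
(b) P = εσAT⁴ = 0.856×5.670×10⁻⁸×6.37×(1327)⁴ = 9.59×10⁵ W.

λ_max ≈ 2.18 μm; P ≈ 9.59×10⁵ W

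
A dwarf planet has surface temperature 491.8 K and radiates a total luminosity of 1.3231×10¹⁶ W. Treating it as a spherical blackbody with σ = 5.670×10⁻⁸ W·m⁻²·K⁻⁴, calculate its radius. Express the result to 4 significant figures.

L = 4πR²σT⁴ ⇒ R = √(L/(4πσT⁴)).
σT⁴ = 3316.94 W/m², so R = √(1.3231×10¹⁶/(4π×3316.94)) = 5.634×10⁵ m.

R ≈ 5.634×10⁵ m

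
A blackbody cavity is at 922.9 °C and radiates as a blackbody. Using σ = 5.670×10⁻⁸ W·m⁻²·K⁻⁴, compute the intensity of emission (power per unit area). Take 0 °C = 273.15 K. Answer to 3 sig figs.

T = 922.9 °C + 273.15 = 1196.05 K.
Stefan–Boltzmann: I = σT⁴ = 5.670×10⁻⁸ × (1196.05)⁴ = 1.16×10⁵ W/m².

I ≈ 1.16×10⁵ W/m²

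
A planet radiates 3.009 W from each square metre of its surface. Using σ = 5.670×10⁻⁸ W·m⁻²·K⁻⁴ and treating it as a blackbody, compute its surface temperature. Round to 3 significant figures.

T ≈ 85.4 K

I = σT⁴, so T = (I/σ)^(1/4) = (3.009/(5.670×10⁻⁸))^(1/4) = 85.4 K.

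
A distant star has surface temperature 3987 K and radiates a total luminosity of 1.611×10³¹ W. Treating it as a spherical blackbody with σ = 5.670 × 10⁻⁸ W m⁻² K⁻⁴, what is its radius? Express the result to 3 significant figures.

L = 4πR²σT⁴ ⇒ R = √(L/(4πσT⁴)).
σT⁴ = 1.43274×10⁷ W/m², so R = √(1.611×10³¹/(4π×1.43274×10⁷)) = 2.99×10¹¹ m.

R ≈ 2.99×10¹¹ m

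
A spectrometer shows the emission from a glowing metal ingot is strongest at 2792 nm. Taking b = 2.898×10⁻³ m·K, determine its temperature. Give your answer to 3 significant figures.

Wien's law gives T = b/λ_max = (2.898×10⁻³ m·K)/(2.792×10⁻⁶ m) = 1.04×10³ K.

T ≈ 1.04×10³ K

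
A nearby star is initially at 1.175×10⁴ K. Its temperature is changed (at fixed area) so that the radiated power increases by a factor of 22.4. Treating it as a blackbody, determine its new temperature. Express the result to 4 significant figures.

P ∝ T⁴, so T₂/T₁ = (P₂/P₁)^(1/4) = (22.4)^(1/4) = 2.17551.
T₂ = 1.175×10⁴ × 2.17551 = 2.556×10⁴ K.

T₂ ≈ 2.556×10⁴ K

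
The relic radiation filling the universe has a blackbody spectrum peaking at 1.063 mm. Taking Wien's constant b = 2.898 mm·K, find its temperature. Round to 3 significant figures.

T ≈ 2.73 K

Wien's law gives T = b/λ_max = (2.898×10⁻³ m·K)/(1.063×10⁻³ m) = 2.73 K.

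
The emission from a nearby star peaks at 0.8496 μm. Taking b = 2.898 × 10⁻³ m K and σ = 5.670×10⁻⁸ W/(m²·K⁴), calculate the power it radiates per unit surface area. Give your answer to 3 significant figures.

I ≈ 7.68×10⁶ W/m²

Wien's law: T = b/λ_max = 2.898×10⁻³/8.496×10⁻⁷ = 3411.02 K.
Then I = σT⁴ = 5.670×10⁻⁸×(3411.02)⁴ = 7.68×10⁶ W/m².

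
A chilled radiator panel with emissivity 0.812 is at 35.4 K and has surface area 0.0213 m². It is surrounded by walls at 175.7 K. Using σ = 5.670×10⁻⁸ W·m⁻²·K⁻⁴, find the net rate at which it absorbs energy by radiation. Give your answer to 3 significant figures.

Net gain ≈ 0.933 W

Area A = 0.0213 m².
Net radiated power P_net = εσA(T⁴ − T₀⁴) = 0.812×5.670×10⁻⁸×0.0213×(35.4⁴ − 175.7⁴).
T⁴ − T₀⁴ = 1.57041×10⁶ − 9.52987×10⁸ = -9.51417×10⁸ K⁴, so P_net = -0.933 W — negative, meaning a net gain of 0.933 W.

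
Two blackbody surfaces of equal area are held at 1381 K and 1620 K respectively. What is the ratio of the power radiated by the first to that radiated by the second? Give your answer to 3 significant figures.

P₁/P₂ ≈ 0.528

With equal areas, P₁/P₂ = (T₁/T₂)⁴ = (1381/1620)⁴ = 0.528.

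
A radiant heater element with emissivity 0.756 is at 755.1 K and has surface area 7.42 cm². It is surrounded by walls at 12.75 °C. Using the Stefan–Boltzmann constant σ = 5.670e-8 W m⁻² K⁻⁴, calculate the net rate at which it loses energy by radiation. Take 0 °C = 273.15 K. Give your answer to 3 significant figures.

Net loss ≈ 10.1 W

Surroundings: T = 12.75 °C + 273.15 = 285.90 K.
Area A = 7.42 cm² = 7.42×10⁻⁴ m².
Net radiated power P_net = εσA(T⁴ − T₀⁴) = 0.756×5.670×10⁻⁸×7.42×10⁻⁴×(755.1⁴ − 285.90⁴).
T⁴ − T₀⁴ = 3.25101×10¹¹ − 6.68123×10⁹ = 3.18420×10¹¹ K⁴, so P_net = 10.1 W.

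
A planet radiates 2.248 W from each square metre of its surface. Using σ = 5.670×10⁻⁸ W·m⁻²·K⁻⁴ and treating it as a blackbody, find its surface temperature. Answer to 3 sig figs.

I = σT⁴, so T = (I/σ)^(1/4) = (2.248/(5.670×10⁻⁸))^(1/4) = 79.4 K.

T ≈ 79.4 K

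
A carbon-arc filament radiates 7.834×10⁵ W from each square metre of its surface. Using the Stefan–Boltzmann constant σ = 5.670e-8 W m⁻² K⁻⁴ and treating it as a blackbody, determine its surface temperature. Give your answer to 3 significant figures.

I = σT⁴, so T = (I/σ)^(1/4) = (7.834×10⁵/(5.670×10⁻⁸))^(1/4) = 1.93×10³ K.

T ≈ 1.93×10³ K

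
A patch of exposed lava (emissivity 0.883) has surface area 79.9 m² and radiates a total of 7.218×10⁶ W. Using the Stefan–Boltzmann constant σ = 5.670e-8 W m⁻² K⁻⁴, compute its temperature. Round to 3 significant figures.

T ≈ 1.16×10³ K

Area A = 79.9 m².
P = εσAT⁴ ⇒ T = (P/(εσA))^(1/4) = (7.218×10⁶/(0.883×5.670×10⁻⁸×79.9))^(1/4) = 1.16×10³ K.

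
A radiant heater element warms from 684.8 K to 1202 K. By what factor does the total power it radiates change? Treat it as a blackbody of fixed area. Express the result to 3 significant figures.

P ∝ T⁴, so P₂/P₁ = (T₂/T₁)⁴ = (1202/684.8)⁴ = (1.75526)⁴ = 9.49.

P₂/P₁ ≈ 9.49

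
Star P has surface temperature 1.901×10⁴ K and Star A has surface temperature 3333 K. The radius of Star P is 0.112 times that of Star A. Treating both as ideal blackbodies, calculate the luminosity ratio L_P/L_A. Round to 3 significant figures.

L_P/L_A ≈ 13.3

L ∝ R²T⁴, so L_P/L_A = (R_P/R_A)²(T_P/T_A)⁴ = (0.112)² × (1.901×10⁴/3333)⁴ = 0.012544 × 1058.25 = 13.3.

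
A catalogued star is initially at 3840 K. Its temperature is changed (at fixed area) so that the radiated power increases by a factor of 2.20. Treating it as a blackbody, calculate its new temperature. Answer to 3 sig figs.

T₂ ≈ 4.68×10³ K

P ∝ T⁴, so T₂/T₁ = (P₂/P₁)^(1/4) = (2.20)^(1/4) = 1.21788.
T₂ = 3840 × 1.21788 = 4.68×10³ K.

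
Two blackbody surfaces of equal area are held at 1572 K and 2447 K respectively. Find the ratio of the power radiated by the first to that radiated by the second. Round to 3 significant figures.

With equal areas, P₁/P₂ = (T₁/T₂)⁴ = (1572/2447)⁴ = 0.170.

P₁/P₂ ≈ 0.170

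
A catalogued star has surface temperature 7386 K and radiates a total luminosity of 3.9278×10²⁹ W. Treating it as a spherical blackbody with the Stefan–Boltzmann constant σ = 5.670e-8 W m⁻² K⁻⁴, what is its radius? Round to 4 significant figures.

L = 4πR²σT⁴ ⇒ R = √(L/(4πσT⁴)).
σT⁴ = 1.68741×10⁸ W/m², so R = √(3.9278×10²⁹/(4π×1.68741×10⁸)) = 1.361×10¹⁰ m.

R ≈ 1.361×10¹⁰ m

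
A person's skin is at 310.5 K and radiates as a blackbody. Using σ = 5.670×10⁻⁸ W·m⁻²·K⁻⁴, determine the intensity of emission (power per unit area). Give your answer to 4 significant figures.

I ≈ 527.0 W/m²

Stefan–Boltzmann: I = σT⁴ = 5.670×10⁻⁸ × (310.5)⁴ = 527.0 W/m².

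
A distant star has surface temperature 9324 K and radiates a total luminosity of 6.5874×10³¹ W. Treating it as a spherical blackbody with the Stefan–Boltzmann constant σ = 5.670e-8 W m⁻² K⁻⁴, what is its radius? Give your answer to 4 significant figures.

R ≈ 1.106×10¹¹ m

L = 4πR²σT⁴ ⇒ R = √(L/(4πσT⁴)).
σT⁴ = 4.28541×10⁸ W/m², so R = √(6.5874×10³¹/(4π×4.28541×10⁸)) = 1.106×10¹¹ m.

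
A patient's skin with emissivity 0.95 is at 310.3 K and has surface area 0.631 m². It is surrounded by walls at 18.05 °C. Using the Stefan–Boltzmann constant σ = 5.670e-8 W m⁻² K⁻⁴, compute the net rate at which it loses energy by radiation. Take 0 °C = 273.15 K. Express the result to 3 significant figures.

Net loss ≈ 70.7 W

Surroundings: T = 18.05 °C + 273.15 = 291.20 K.
Area A = 0.631 m².
Net radiated power P_net = εσA(T⁴ − T₀⁴) = 0.95×5.670×10⁻⁸×0.631×(310.3⁴ − 291.20⁴).
T⁴ − T₀⁴ = 9.27101×10⁹ − 7.19061×10⁹ = 2.08040×10⁹ K⁴, so P_net = 70.7 W.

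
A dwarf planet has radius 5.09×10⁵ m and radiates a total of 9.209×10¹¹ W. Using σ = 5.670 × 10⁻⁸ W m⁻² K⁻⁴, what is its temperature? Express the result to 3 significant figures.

Surface area A = 4πR² = 4π(5.09×10⁵ m)² = 3.25571×10¹² m².
P = σAT⁴ ⇒ T = (P/(σA))^(1/4) = (9.209×10¹¹/(5.670×10⁻⁸×3.25571×10¹²))^(1/4) = 47.3 K.

T ≈ 47.3 K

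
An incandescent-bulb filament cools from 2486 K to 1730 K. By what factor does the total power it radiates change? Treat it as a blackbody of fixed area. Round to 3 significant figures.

P₂/P₁ ≈ 0.235

P ∝ T⁴, so P₂/P₁ = (T₂/T₁)⁴ = (1730/2486)⁴ = (0.695897)⁴ = 0.235.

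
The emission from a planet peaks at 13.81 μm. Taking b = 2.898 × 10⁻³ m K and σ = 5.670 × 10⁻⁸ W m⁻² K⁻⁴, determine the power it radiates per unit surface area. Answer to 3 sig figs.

I ≈ 110 W/m²

Wien's law: T = b/λ_max = 2.898×10⁻³/1.381×10⁻⁵ = 209.848 K.
Then I = σT⁴ = 5.670×10⁻⁸×(209.848)⁴ = 110 W/m².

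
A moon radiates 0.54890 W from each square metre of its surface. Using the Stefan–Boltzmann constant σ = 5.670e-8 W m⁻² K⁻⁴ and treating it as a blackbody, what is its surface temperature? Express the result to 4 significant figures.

T ≈ 55.78 K

I = σT⁴, so T = (I/σ)^(1/4) = (0.54890/(5.670×10⁻⁸))^(1/4) = 55.78 K.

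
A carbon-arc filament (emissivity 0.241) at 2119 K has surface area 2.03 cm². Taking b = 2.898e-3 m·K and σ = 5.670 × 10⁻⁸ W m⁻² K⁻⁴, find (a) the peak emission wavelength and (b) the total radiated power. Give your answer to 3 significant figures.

(a) λ_max = b/T = 2.898×10⁻³/2119 = 1.368×10⁻⁶ m = 1.37×10³ nm.
Area A = 2.03 cm² = 2.03×10⁻⁴ m².
(b) P = εσAT⁴ = 0.241×5.670×10⁻⁸×2.03×10⁻⁴×(2119)⁴ = 55.9 W.

λ_max ≈ 1.37×10³ nm; P ≈ 55.9 W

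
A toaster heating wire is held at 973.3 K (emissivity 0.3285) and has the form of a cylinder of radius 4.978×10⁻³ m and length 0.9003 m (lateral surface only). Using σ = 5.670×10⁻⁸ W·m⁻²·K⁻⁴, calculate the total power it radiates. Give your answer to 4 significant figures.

P ≈ 470.7 W

Lateral area A = 2πrL = 2π×4.978×10⁻³×0.9003 = 0.0281593 m².
P = εσAT⁴ = 0.3285 × 5.670×10⁻⁸ × 0.0281593 × (973.3)⁴ = 470.7 W.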